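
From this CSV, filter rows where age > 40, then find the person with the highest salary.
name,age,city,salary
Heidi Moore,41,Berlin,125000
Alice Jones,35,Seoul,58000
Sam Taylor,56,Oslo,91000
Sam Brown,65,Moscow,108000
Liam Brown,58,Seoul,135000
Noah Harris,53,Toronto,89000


Filter: age > 40
Sort by: salary (descending)

Filtered records (5):
  Liam Brown, age 58, salary $135000
  Heidi Moore, age 41, salary $125000
  Sam Brown, age 65, salary $108000
  Sam Taylor, age 56, salary $91000
  Noah Harris, age 53, salary $89000

Highest salary: Liam Brown ($135000)

Liam Brown


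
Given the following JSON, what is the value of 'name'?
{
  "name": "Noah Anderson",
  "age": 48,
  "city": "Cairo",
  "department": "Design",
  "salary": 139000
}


Looking up field 'name'
Value: Noah Anderson

Noah Anderson


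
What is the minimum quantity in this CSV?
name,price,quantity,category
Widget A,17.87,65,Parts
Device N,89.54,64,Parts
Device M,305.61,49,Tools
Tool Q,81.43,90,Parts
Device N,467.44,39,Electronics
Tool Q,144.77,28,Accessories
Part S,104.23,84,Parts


Computing minimum quantity:
Values: [65, 64, 49, 90, 39, 28, 84]
Min = 28

28


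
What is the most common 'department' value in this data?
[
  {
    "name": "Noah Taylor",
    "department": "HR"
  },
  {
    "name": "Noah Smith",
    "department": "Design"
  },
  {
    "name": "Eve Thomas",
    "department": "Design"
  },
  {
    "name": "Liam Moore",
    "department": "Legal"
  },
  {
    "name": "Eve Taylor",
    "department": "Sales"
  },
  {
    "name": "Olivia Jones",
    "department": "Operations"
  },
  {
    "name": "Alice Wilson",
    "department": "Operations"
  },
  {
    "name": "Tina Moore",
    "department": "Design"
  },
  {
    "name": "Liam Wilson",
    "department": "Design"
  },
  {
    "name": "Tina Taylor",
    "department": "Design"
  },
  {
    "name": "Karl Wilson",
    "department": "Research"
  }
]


Counting 'department' values across 11 records:

  Design: 5 #####
  Operations: 2 ##
  HR: 1 #
  Legal: 1 #
  Sales: 1 #
  Research: 1 #

Most common: Design (5 times)

Design (5 times)


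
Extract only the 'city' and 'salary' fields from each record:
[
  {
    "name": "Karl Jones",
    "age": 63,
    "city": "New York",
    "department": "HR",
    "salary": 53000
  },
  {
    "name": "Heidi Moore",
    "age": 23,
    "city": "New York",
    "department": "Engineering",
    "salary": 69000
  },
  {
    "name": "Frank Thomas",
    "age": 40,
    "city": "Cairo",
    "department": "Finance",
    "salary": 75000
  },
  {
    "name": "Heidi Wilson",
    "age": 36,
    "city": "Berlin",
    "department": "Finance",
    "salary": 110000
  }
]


Original: 4 records with fields: name, age, city, department, salary
Keep: ['city', 'salary']
Drop: ['name', 'age', 'department']
Result: 4 records, 2 fields each

[
  {
    "city": "New York",
    "salary": 53000
  },
  {
    "city": "New York",
    "salary": 69000
  },
  {
    "city": "Cairo",
    "salary": 75000
  },
  {
    "city": "Berlin",
    "salary": 110000
  }
]


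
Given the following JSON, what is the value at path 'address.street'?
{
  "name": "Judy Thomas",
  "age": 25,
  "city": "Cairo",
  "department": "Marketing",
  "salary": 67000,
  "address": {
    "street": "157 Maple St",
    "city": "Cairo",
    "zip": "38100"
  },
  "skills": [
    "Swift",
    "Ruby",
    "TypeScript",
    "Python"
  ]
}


Query: address.street
Path: address -> street
Value: 157 Maple St

157 Maple St


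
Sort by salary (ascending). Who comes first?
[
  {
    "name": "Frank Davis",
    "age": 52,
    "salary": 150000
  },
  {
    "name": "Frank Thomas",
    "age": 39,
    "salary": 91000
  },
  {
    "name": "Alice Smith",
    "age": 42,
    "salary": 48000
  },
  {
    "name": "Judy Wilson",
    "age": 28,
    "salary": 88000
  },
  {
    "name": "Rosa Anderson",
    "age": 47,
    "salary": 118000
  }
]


Sort by: salary (ascending)

Sorted order:
  1. Alice Smith (salary = 48000)
  2. Judy Wilson (salary = 88000)
  3. Frank Thomas (salary = 91000)
  4. Rosa Anderson (salary = 118000)
  5. Frank Davis (salary = 150000)

First: Alice Smith

Alice Smith


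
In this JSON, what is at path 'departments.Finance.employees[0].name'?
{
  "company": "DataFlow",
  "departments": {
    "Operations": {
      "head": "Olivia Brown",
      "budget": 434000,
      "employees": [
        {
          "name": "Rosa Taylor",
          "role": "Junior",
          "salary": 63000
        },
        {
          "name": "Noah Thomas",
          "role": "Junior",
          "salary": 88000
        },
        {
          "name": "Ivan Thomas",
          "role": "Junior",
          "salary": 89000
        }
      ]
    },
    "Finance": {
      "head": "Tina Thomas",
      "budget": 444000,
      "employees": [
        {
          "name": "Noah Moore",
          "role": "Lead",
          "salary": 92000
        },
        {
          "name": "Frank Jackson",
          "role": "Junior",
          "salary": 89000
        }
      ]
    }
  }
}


Path: departments.Finance.employees[0].name

Navigate:
  -> departments
  -> Finance
  -> employees[0].name = 'Noah Moore'

Noah Moore


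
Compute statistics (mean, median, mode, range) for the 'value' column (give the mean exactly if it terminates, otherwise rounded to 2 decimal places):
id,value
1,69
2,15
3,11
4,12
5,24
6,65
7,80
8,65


Data: [69, 15, 11, 12, 24, 65, 80, 65]
Count: 8
Sum: 341
Mean: 341/8 = 42.625
Sorted: [11, 12, 15, 24, 65, 65, 69, 80]
Median: 44.5
Mode: 65 (2 times)
Range: 80 - 11 = 69
Min: 11, Max: 80

mean=42.625, median=44.5, mode=65, range=69


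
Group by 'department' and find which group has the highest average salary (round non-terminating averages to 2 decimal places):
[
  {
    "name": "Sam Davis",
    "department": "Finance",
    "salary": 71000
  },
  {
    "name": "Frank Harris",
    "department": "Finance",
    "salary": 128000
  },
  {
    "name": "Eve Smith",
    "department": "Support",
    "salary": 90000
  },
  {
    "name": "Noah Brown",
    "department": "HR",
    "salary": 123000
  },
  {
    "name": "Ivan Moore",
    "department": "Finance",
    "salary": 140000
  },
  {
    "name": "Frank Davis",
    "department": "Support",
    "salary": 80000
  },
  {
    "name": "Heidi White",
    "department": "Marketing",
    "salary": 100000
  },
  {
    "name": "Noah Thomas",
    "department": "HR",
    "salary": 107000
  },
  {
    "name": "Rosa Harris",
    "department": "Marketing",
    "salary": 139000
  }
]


Group by: department

Groups:
  Finance: 3 people, avg salary = 339000/3 = $113000
  HR: 2 people, avg salary = 230000/2 = $115000
  Marketing: 2 people, avg salary = 239000/2 = $119500
  Support: 2 people, avg salary = 170000/2 = $85000

Highest average salary: Marketing ($119500)

Marketing ($119500)


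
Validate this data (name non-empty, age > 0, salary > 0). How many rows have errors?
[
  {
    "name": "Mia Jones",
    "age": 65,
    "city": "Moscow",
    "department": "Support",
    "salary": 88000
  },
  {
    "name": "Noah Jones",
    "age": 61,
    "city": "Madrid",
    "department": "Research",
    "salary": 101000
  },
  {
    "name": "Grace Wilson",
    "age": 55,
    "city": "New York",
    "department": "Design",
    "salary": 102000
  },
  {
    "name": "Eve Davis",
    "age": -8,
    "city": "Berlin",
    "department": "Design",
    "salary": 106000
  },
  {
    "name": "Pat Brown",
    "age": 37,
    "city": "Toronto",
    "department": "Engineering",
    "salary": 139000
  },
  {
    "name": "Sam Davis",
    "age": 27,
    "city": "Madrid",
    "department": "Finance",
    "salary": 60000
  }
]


Validating 6 records:
Rules: name non-empty, age > 0, salary > 0

  Row 1 (Mia Jones): OK
  Row 2 (Noah Jones): OK
  Row 3 (Grace Wilson): OK
  Row 4 (Eve Davis): negative age: -8
  Row 5 (Pat Brown): OK
  Row 6 (Sam Davis): OK

Total errors: 1

1 errors


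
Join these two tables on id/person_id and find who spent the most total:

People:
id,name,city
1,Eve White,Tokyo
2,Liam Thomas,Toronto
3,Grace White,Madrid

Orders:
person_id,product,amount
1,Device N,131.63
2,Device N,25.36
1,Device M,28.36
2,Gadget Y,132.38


Join on: people.id = orders.person_id

Joined rows:
  Eve White (Tokyo) bought Device N for $131.63
  Liam Thomas (Toronto) bought Device N for $25.36
  Eve White (Tokyo) bought Device M for $28.36
  Liam Thomas (Toronto) bought Gadget Y for $132.38

Total per person:
  Eve White: $159.99
  Liam Thomas: $157.74

Top spender: Eve White ($159.99)

Eve White ($159.99)


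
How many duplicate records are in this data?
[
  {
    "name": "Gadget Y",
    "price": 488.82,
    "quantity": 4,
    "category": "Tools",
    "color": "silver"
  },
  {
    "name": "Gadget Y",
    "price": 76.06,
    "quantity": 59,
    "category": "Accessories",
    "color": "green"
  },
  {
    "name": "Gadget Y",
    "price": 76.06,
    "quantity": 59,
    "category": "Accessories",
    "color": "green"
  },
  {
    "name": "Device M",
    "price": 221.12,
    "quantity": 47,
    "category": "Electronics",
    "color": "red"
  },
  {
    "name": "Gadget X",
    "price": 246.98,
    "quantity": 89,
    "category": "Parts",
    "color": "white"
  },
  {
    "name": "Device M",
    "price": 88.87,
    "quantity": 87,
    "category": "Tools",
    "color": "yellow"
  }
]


Checking 6 records for duplicates:

  Row 1: Gadget Y ($488.82, qty 4)
  Row 2: Gadget Y ($76.06, qty 59)
  Row 3: Gadget Y ($76.06, qty 59) <-- DUPLICATE
  Row 4: Device M ($221.12, qty 47)
  Row 5: Gadget X ($246.98, qty 89)
  Row 6: Device M ($88.87, qty 87)

Duplicates found: 1
Unique records: 5

1 duplicates, 5 unique


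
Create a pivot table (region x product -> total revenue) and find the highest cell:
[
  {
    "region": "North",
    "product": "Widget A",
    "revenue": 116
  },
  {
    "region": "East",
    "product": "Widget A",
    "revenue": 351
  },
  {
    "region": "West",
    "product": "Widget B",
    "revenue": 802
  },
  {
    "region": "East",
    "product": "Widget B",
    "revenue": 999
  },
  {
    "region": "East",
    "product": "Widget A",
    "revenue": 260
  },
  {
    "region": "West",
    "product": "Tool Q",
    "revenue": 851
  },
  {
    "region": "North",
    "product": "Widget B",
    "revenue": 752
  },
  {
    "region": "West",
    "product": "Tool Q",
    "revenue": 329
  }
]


Pivot: region (rows) x product (columns) -> total revenue

     Tool Q        Widget A      Widget B    
East             0           611           999  
North            0           116           752  
West          1180             0           802  

Highest: West / Tool Q = $1180

West / Tool Q = $1180


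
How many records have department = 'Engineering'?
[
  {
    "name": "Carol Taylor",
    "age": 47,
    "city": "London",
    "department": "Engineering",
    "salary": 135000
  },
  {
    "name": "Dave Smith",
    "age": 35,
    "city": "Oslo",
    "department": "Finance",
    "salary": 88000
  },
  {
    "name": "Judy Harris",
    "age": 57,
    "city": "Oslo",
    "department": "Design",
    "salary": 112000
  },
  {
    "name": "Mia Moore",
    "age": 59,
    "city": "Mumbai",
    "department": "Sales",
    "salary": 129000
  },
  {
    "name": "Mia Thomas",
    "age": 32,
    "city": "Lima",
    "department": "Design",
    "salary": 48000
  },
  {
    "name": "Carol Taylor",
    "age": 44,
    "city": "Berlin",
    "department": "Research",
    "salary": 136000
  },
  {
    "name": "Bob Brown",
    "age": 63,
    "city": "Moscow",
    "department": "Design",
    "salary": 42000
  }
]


Data: 7 records
Condition: department = 'Engineering'

Checking each record:
  Carol Taylor: Engineering MATCH
  Dave Smith: Finance
  Judy Harris: Design
  Mia Moore: Sales
  Mia Thomas: Design
  Carol Taylor: Research
  Bob Brown: Design

Count: 1

1


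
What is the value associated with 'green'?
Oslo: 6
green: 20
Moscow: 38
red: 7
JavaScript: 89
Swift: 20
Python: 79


Looking up key 'green'
Value: 20

20


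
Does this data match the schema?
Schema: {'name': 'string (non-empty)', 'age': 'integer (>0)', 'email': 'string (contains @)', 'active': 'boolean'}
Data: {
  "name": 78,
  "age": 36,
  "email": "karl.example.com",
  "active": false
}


Validating each field against schema:
  name: FAIL (78 is not a string)
  age: OK (positive integer)
  email: FAIL ("karl.example.com" does not contain @)
  active: OK (boolean)

Result: INVALID (2 errors: name, email)

INVALID (2 errors: name, email)


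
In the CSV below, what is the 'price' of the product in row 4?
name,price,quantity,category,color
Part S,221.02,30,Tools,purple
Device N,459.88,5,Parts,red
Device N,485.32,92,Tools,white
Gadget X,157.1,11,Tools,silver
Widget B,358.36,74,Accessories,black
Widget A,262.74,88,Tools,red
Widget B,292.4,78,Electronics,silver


Query: Row 4 ('Gadget X'), column 'price'
Value: 157.1

157.1


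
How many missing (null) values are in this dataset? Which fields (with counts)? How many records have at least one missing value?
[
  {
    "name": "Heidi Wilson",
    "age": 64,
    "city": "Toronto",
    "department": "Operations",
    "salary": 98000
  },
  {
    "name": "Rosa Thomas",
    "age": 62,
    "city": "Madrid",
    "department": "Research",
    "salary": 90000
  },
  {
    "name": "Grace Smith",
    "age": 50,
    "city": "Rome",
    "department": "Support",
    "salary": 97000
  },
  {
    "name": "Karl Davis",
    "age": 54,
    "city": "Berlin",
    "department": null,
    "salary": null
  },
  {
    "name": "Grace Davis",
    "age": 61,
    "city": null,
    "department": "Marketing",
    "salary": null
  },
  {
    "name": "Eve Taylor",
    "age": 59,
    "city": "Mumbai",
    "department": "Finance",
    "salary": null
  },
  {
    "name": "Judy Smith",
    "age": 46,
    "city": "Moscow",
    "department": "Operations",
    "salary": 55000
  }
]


Checking for missing (null) values in 7 records:

  Heidi Wilson: complete
  Rosa Thomas: complete
  Grace Smith: complete
  Karl Davis: department, salary
  Grace Davis: city, salary
  Eve Taylor: salary
  Judy Smith: complete

Per field:
  name: 0 missing
  age: 0 missing
  city: 1 missing
  department: 1 missing
  salary: 3 missing

Total missing values: 5
Records with any missing: 3

5 missing values (city: 1, department: 1, salary: 3); 3 incomplete records


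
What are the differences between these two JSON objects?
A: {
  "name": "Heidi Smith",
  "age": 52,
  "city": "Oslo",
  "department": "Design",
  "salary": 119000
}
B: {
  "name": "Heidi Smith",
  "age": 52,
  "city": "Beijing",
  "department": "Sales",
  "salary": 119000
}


Comparing each field (in key order):
  name: same
  age: same
  city: DIFFERENT
  department: DIFFERENT
  salary: same
Differences:
  city: Oslo -> Beijing
  department: Design -> Sales

2 field(s) changed

2 changes: city, department


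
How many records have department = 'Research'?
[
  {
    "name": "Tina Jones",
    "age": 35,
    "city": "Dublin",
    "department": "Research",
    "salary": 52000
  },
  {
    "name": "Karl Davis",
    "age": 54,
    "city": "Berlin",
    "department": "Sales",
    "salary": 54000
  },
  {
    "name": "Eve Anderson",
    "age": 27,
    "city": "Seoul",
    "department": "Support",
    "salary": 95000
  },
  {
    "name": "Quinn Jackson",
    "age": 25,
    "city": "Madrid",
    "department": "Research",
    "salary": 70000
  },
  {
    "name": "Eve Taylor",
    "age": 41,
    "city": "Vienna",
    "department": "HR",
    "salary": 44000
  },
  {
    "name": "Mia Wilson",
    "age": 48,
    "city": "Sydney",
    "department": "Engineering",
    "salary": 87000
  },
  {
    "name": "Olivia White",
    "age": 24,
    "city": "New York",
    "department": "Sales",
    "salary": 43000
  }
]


Data: 7 records
Condition: department = 'Research'

Checking each record:
  Tina Jones: Research MATCH
  Karl Davis: Sales
  Eve Anderson: Support
  Quinn Jackson: Research MATCH
  Eve Taylor: HR
  Mia Wilson: Engineering
  Olivia White: Sales

Count: 2

2


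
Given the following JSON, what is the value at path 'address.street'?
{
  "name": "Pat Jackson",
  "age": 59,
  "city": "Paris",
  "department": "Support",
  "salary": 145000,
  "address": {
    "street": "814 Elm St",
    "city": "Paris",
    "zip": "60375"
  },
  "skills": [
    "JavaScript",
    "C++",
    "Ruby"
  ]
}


Query: address.street
Path: address -> street
Value: 814 Elm St

814 Elm St


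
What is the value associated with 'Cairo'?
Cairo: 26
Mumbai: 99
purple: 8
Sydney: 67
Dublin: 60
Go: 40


Looking up key 'Cairo'
Value: 26

26


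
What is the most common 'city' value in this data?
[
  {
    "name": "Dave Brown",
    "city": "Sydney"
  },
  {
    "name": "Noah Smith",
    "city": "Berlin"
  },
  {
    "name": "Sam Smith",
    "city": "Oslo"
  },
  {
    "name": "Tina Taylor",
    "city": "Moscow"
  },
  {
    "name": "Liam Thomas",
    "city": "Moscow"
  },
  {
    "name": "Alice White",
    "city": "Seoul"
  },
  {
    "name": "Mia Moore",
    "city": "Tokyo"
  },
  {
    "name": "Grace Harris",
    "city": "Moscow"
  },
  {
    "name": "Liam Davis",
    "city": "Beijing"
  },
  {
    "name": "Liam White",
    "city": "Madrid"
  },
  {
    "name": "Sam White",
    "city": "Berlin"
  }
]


Counting 'city' values across 11 records:

  Moscow: 3 ###
  Berlin: 2 ##
  Sydney: 1 #
  Oslo: 1 #
  Seoul: 1 #
  Tokyo: 1 #
  Beijing: 1 #
  Madrid: 1 #

Most common: Moscow (3 times)

Moscow (3 times)


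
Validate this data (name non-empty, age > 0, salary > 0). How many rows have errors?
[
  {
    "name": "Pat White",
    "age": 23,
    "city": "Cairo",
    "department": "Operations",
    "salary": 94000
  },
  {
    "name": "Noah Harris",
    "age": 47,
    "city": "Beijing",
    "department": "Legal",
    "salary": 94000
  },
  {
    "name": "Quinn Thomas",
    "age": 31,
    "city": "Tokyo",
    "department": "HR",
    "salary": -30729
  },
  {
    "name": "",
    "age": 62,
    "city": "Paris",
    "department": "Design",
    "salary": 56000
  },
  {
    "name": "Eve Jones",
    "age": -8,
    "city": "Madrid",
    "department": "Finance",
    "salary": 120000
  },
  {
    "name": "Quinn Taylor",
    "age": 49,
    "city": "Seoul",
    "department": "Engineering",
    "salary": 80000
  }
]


Validating 6 records:
Rules: name non-empty, age > 0, salary > 0

  Row 1 (Pat White): OK
  Row 2 (Noah Harris): OK
  Row 3 (Quinn Thomas): negative salary: -30729
  Row 4 (???): empty name
  Row 5 (Eve Jones): negative age: -8
  Row 6 (Quinn Taylor): OK

Total errors: 3

3 errors


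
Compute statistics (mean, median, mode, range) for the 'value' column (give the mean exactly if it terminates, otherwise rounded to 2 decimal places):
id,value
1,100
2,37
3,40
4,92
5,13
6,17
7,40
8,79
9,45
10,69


Data: [100, 37, 40, 92, 13, 17, 40, 79, 45, 69]
Count: 10
Sum: 532
Mean: 532/10 = 53.2
Sorted: [13, 17, 37, 40, 40, 45, 69, 79, 92, 100]
Median: 42.5
Mode: 40 (2 times)
Range: 100 - 13 = 87
Min: 13, Max: 100

mean=53.2, median=42.5, mode=40, range=87


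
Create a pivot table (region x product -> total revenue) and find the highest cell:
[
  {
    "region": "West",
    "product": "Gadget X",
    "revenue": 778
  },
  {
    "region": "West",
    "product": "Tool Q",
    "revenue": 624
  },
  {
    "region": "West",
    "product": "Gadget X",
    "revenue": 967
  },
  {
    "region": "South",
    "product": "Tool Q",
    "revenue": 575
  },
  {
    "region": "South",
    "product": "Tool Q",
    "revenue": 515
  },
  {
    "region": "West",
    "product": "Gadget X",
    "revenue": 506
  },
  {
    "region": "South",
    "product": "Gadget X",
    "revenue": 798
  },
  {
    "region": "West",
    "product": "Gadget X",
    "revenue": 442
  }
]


Pivot: region (rows) x product (columns) -> total revenue

     Gadget X      Tool Q      
South          798          1090  
West          2693           624  

Highest: West / Gadget X = $2693

West / Gadget X = $2693


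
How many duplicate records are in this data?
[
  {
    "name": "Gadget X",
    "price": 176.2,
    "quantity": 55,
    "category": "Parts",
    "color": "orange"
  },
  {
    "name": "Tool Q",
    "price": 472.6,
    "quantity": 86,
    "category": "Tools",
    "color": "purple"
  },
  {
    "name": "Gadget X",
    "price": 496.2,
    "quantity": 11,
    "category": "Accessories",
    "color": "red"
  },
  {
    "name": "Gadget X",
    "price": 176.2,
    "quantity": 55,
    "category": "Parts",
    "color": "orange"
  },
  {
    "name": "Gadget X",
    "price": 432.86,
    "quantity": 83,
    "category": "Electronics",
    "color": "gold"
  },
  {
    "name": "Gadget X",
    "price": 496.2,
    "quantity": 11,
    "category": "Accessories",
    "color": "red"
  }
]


Checking 6 records for duplicates:

  Row 1: Gadget X ($176.2, qty 55)
  Row 2: Tool Q ($472.6, qty 86)
  Row 3: Gadget X ($496.2, qty 11)
  Row 4: Gadget X ($176.2, qty 55) <-- DUPLICATE
  Row 5: Gadget X ($432.86, qty 83)
  Row 6: Gadget X ($496.2, qty 11) <-- DUPLICATE

Duplicates found: 2
Unique records: 4

2 duplicates, 4 unique


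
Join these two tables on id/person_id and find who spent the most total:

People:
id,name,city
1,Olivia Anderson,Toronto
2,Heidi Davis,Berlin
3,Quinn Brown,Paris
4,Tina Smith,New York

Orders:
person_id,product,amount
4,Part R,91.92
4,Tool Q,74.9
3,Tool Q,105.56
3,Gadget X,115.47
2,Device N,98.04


Join on: people.id = orders.person_id

Joined rows:
  Tina Smith (New York) bought Part R for $91.92
  Tina Smith (New York) bought Tool Q for $74.9
  Quinn Brown (Paris) bought Tool Q for $105.56
  Quinn Brown (Paris) bought Gadget X for $115.47
  Heidi Davis (Berlin) bought Device N for $98.04

Total per person:
  Quinn Brown: $221.03
  Tina Smith: $166.82
  Heidi Davis: $98.04

Top spender: Quinn Brown ($221.03)

Quinn Brown ($221.03)


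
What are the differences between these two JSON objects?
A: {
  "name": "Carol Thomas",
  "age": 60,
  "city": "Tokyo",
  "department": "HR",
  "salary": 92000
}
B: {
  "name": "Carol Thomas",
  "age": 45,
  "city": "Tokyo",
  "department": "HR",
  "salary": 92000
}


Comparing each field (in key order):
  name: same
  age: DIFFERENT
  city: same
  department: same
  salary: same
Differences:
  age: 60 -> 45

1 field(s) changed

1 change: age


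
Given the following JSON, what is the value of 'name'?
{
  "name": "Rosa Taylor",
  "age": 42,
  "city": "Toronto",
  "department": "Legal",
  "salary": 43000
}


Looking up field 'name'
Value: Rosa Taylor

Rosa Taylor


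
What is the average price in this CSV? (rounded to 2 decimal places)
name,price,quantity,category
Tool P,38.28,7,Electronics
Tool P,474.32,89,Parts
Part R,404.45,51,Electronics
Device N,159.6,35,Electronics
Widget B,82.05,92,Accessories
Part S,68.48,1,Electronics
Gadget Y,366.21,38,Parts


Computing average price:
Values: [38.28, 474.32, 404.45, 159.6, 82.05, 68.48, 366.21]
Sum = 1593.39
Count = 7
Average = 1593.39/7 ≈ 227.63 (rounded to 2 decimal places)

227.63


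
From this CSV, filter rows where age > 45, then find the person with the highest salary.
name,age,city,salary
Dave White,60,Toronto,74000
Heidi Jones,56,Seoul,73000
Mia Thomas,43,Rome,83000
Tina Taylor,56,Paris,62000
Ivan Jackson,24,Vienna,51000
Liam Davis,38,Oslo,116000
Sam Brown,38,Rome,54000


Filter: age > 45
Sort by: salary (descending)

Filtered records (3):
  Dave White, age 60, salary $74000
  Heidi Jones, age 56, salary $73000
  Tina Taylor, age 56, salary $62000

Highest salary: Dave White ($74000)

Dave White


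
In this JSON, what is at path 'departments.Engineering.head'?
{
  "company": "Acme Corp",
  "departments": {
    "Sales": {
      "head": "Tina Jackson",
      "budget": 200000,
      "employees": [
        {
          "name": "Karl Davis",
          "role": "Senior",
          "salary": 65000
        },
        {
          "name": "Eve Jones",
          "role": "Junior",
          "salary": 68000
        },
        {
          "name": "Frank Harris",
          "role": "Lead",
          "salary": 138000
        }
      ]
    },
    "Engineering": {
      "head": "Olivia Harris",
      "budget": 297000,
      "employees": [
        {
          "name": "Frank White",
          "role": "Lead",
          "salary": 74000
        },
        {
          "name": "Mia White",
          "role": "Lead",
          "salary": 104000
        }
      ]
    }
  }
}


Path: departments.Engineering.head

Navigate:
  -> departments
  -> Engineering
  -> head = 'Olivia Harris'

Olivia Harris


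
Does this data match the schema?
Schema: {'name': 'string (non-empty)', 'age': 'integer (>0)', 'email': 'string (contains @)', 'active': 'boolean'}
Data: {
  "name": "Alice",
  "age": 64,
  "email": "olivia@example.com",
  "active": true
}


Validating each field against schema:
  name: OK (non-empty string)
  age: OK (positive integer)
  email: OK (string with @)
  active: OK (boolean)

Result: VALID

VALID


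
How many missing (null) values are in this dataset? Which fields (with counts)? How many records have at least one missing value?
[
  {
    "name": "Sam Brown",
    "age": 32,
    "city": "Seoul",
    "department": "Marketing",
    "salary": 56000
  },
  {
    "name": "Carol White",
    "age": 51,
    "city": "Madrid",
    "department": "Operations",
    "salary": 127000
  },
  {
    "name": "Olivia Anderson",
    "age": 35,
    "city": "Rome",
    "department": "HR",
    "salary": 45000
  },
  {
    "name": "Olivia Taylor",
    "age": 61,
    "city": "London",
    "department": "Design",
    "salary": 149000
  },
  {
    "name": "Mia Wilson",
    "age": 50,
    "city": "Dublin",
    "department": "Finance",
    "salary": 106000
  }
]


Checking for missing (null) values in 5 records:

  Sam Brown: complete
  Carol White: complete
  Olivia Anderson: complete
  Olivia Taylor: complete
  Mia Wilson: complete

Per field:
  name: 0 missing
  age: 0 missing
  city: 0 missing
  department: 0 missing
  salary: 0 missing

Total missing values: 0
Records with any missing: 0

0 missing values (none); 0 incomplete records


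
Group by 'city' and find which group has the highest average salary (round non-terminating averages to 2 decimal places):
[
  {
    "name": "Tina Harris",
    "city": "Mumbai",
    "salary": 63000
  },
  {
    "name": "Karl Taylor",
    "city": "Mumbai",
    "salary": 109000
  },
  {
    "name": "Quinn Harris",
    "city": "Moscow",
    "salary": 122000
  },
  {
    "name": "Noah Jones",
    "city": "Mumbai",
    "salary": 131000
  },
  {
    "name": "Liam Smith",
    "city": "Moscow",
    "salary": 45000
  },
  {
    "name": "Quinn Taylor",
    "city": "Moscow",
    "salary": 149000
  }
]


Group by: city

Groups:
  Moscow: 3 people, avg salary = 316000/3 ≈ $105333.33
  Mumbai: 3 people, avg salary = 303000/3 = $101000

Highest average salary: Moscow (≈$105333.33)

Moscow (≈$105333.33)


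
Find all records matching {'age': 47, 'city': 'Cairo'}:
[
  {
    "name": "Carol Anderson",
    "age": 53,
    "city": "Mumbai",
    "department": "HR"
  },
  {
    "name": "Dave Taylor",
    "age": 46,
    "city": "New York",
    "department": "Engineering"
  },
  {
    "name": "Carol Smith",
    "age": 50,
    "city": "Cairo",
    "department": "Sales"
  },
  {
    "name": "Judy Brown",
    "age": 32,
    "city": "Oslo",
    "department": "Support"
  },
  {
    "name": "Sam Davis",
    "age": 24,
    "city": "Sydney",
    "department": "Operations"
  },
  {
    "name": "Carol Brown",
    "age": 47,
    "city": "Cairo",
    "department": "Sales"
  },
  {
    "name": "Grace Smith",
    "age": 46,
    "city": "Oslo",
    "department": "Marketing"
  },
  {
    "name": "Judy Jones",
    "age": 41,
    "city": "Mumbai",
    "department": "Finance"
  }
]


Search criteria: {'age': 47, 'city': 'Cairo'}

Checking 8 records:
  Carol Anderson: {age: 53, city: Mumbai}
  Dave Taylor: {age: 46, city: New York}
  Carol Smith: {age: 50, city: Cairo}
  Judy Brown: {age: 32, city: Oslo}
  Sam Davis: {age: 24, city: Sydney}
  Carol Brown: {age: 47, city: Cairo} <-- MATCH
  Grace Smith: {age: 46, city: Oslo}
  Judy Jones: {age: 41, city: Mumbai}

Matches: ["Carol Brown"]

["Carol Brown"]


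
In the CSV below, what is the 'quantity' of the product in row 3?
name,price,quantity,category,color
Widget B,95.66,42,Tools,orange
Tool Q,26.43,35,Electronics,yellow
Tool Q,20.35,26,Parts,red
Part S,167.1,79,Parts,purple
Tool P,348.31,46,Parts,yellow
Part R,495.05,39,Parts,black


Query: Row 3 ('Tool Q'), column 'quantity'
Value: 26

26


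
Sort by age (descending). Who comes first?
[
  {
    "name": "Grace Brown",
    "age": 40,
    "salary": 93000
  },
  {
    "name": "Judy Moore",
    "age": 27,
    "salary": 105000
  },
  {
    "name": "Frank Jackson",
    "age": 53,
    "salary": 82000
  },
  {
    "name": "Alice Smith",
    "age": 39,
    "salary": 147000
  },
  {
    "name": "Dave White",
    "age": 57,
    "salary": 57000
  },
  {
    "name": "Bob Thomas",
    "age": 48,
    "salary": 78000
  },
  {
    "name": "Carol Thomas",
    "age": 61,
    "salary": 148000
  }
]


Sort by: age (descending)

Sorted order:
  1. Carol Thomas (age = 61)
  2. Dave White (age = 57)
  3. Frank Jackson (age = 53)
  4. Bob Thomas (age = 48)
  5. Grace Brown (age = 40)
  6. Alice Smith (age = 39)
  7. Judy Moore (age = 27)

First: Carol Thomas

Carol Thomas


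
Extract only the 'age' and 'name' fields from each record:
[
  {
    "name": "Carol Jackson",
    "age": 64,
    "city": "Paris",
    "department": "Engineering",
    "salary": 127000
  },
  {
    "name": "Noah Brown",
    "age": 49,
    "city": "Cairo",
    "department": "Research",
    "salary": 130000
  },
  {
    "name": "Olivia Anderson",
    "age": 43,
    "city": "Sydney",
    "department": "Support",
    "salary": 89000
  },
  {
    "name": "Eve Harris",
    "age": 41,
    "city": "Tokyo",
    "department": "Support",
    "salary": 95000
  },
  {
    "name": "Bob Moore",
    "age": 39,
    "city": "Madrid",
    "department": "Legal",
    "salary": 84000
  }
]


Original: 5 records with fields: name, age, city, department, salary
Keep: ['age', 'name']
Drop: ['city', 'department', 'salary']
Result: 5 records, 2 fields each

[
  {
    "age": 64,
    "name": "Carol Jackson"
  },
  {
    "age": 49,
    "name": "Noah Brown"
  },
  {
    "age": 43,
    "name": "Olivia Anderson"
  },
  {
    "age": 41,
    "name": "Eve Harris"
  },
  {
    "age": 39,
    "name": "Bob Moore"
  }
]


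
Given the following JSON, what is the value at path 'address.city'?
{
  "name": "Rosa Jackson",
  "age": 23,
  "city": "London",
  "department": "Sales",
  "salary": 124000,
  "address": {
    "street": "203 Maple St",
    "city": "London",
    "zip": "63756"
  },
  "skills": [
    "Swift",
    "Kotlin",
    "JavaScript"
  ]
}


Query: address.city
Path: address -> city
Value: London

London


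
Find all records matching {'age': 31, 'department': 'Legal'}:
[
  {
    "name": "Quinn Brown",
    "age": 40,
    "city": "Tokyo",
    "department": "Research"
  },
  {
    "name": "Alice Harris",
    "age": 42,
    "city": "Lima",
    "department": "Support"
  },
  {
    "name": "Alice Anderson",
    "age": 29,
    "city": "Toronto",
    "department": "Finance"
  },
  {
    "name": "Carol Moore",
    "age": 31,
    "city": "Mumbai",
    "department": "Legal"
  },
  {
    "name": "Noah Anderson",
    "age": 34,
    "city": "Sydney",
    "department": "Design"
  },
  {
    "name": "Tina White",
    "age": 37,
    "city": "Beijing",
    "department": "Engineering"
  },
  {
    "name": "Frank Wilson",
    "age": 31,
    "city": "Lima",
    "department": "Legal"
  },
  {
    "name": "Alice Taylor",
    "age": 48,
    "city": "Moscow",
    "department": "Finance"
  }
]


Search criteria: {'age': 31, 'department': 'Legal'}

Checking 8 records:
  Quinn Brown: {age: 40, department: Research}
  Alice Harris: {age: 42, department: Support}
  Alice Anderson: {age: 29, department: Finance}
  Carol Moore: {age: 31, department: Legal} <-- MATCH
  Noah Anderson: {age: 34, department: Design}
  Tina White: {age: 37, department: Engineering}
  Frank Wilson: {age: 31, department: Legal} <-- MATCH
  Alice Taylor: {age: 48, department: Finance}

Matches: ["Carol Moore", "Frank Wilson"]

["Carol Moore", "Frank Wilson"]


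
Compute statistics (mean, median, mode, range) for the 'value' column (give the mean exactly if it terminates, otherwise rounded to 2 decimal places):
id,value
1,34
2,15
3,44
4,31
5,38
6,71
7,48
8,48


Data: [34, 15, 44, 31, 38, 71, 48, 48]
Count: 8
Sum: 329
Mean: 329/8 = 41.125
Sorted: [15, 31, 34, 38, 44, 48, 48, 71]
Median: 41.0
Mode: 48 (2 times)
Range: 71 - 15 = 56
Min: 15, Max: 71

mean=41.125, median=41.0, mode=48, range=56


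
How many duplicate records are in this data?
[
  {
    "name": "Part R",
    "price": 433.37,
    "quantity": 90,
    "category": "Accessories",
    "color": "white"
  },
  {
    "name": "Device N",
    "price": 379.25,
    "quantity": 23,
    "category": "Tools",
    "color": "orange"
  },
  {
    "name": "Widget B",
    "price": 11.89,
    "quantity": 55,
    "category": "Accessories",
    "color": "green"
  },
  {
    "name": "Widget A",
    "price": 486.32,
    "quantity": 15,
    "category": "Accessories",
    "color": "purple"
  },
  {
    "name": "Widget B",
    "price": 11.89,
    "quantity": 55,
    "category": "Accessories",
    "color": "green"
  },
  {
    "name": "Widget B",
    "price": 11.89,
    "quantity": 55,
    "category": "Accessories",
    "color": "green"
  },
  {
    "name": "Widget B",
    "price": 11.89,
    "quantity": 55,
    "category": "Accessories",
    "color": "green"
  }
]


Checking 7 records for duplicates:

  Row 1: Part R ($433.37, qty 90)
  Row 2: Device N ($379.25, qty 23)
  Row 3: Widget B ($11.89, qty 55)
  Row 4: Widget A ($486.32, qty 15)
  Row 5: Widget B ($11.89, qty 55) <-- DUPLICATE
  Row 6: Widget B ($11.89, qty 55) <-- DUPLICATE
  Row 7: Widget B ($11.89, qty 55) <-- DUPLICATE

Duplicates found: 3
Unique records: 4

3 duplicates, 4 unique


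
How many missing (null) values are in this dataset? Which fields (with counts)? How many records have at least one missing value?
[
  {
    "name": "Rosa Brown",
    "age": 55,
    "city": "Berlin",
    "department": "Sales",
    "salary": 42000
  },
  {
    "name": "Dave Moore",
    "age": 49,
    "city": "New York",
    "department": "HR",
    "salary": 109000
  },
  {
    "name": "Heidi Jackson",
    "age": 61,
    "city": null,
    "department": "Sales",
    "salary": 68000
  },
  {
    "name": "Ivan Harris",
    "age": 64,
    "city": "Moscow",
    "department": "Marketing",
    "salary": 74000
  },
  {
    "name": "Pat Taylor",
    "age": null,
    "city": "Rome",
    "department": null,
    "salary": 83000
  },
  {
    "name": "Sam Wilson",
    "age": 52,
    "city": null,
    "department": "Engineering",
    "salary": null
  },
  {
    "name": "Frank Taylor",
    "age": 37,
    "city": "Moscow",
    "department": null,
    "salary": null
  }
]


Checking for missing (null) values in 7 records:

  Rosa Brown: complete
  Dave Moore: complete
  Heidi Jackson: city
  Ivan Harris: complete
  Pat Taylor: age, department
  Sam Wilson: city, salary
  Frank Taylor: department, salary

Per field:
  name: 0 missing
  age: 1 missing
  city: 2 missing
  department: 2 missing
  salary: 2 missing

Total missing values: 7
Records with any missing: 4

7 missing values (age: 1, city: 2, department: 2, salary: 2); 4 incomplete records


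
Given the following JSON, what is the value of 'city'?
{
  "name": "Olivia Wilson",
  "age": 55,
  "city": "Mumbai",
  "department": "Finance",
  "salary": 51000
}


Looking up field 'city'
Value: Mumbai

Mumbai


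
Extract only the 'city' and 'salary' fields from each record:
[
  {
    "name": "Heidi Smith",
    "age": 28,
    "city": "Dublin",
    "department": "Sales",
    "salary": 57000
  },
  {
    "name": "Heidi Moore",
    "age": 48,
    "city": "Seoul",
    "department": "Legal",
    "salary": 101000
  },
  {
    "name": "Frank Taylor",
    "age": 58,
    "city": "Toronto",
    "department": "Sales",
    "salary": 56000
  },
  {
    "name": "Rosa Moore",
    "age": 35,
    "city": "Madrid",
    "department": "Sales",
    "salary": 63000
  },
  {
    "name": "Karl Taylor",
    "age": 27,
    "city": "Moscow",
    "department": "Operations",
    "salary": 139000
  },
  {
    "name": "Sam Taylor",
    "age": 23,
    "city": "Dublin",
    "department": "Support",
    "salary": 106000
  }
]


Original: 6 records with fields: name, age, city, department, salary
Keep: ['city', 'salary']
Drop: ['name', 'age', 'department']
Result: 6 records, 2 fields each

[
  {
    "city": "Dublin",
    "salary": 57000
  },
  {
    "city": "Seoul",
    "salary": 101000
  },
  {
    "city": "Toronto",
    "salary": 56000
  },
  {
    "city": "Madrid",
    "salary": 63000
  },
  {
    "city": "Moscow",
    "salary": 139000
  },
  {
    "city": "Dublin",
    "salary": 106000
  }
]


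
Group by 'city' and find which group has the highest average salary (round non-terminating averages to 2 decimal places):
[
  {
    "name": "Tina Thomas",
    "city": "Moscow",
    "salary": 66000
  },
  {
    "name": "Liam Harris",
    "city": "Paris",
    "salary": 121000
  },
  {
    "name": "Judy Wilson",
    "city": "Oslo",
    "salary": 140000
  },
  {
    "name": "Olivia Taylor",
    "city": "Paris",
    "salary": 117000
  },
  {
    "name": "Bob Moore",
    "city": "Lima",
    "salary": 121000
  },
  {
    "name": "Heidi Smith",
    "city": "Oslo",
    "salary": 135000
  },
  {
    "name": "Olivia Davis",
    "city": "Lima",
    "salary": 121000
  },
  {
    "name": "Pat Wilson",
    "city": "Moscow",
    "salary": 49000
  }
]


Group by: city

Groups:
  Lima: 2 people, avg salary = 242000/2 = $121000
  Moscow: 2 people, avg salary = 115000/2 = $57500
  Oslo: 2 people, avg salary = 275000/2 = $137500
  Paris: 2 people, avg salary = 238000/2 = $119000

Highest average salary: Oslo ($137500)

Oslo ($137500)


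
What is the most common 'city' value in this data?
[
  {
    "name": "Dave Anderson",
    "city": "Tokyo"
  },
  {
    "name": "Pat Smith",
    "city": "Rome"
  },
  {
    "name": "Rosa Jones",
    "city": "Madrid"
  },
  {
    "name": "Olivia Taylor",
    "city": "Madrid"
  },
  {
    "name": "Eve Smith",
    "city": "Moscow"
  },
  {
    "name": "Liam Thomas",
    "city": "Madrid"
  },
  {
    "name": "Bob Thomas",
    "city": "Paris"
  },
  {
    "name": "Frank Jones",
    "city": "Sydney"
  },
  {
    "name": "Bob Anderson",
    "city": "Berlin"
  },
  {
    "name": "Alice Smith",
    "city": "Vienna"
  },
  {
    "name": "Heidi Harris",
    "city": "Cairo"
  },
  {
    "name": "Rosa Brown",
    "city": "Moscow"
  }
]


Counting 'city' values across 12 records:

  Madrid: 3 ###
  Moscow: 2 ##
  Tokyo: 1 #
  Rome: 1 #
  Paris: 1 #
  Sydney: 1 #
  Berlin: 1 #
  Vienna: 1 #
  Cairo: 1 #

Most common: Madrid (3 times)

Madrid (3 times)


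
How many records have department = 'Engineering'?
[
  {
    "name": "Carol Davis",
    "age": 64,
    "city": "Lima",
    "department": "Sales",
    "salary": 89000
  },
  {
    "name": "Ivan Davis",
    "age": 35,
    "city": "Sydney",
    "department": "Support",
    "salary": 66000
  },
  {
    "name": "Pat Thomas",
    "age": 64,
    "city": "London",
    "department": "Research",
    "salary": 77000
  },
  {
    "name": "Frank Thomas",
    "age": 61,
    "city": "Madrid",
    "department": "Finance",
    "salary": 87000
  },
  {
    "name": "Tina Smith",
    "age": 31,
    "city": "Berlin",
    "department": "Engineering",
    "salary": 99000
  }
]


Data: 5 records
Condition: department = 'Engineering'

Checking each record:
  Carol Davis: Sales
  Ivan Davis: Support
  Pat Thomas: Research
  Frank Thomas: Finance
  Tina Smith: Engineering MATCH

Count: 1

1


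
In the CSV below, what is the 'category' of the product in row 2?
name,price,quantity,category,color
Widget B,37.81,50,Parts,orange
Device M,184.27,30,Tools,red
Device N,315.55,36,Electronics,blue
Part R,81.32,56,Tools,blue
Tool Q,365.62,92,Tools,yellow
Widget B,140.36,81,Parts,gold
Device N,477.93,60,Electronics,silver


Query: Row 2 ('Device M'), column 'category'
Value: Tools

Tools


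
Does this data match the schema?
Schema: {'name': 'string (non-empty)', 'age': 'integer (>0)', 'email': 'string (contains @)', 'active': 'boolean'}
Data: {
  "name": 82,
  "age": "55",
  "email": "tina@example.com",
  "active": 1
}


Validating each field against schema:
  name: FAIL (82 is not a string)
  age: FAIL ("55" is not an integer)
  email: OK (string with @)
  active: FAIL (1 is not a boolean)

Result: INVALID (3 errors: name, age, active)

INVALID (3 errors: name, age, active)
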